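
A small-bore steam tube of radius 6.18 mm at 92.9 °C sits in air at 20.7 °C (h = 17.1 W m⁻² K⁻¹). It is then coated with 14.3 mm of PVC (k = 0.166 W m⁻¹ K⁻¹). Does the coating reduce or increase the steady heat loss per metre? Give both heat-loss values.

reduces: 47.9 → 45.0 W/m

Critical radius for a cylinder: r_cr = k/h = 0.00971 m = 0.971 cm.
Outer radius after coating: r₂ = 0.00618 + 0.0143 = 0.02048 m.
r₁ < r_cr < r₂: heat loss rises to a maximum at r_cr then falls. Whether the coating helps depends on whether Q(r₂) has dropped back below Q(r₁).
Bare: R = 1/(2πr₁h) = 1.506 m·K/W; Q = 72.2/1.506 = 47.9 W/m.
Coated: R = R_cond + R_conv = 1.603 m·K/W; Q = 72.2/1.603 = 45.0 W/m.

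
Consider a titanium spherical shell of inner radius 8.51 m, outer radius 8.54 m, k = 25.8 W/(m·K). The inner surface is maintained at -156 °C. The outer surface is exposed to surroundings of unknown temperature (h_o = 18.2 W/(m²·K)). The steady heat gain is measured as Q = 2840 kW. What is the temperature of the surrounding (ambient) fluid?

Sum the resistances:
  R_titanium = (1/8.51 − 1/8.54)/(4πk) = 4.128×10^-4/(4π·25.8) = 1.273×10^-6 K/W
  R_conv,out = 1/(4πr²h) = 1/(4π·8.54²·18.2) = 5.995×10^-5 K/W
ΣR = 6.123×10^-5 K/W
ΔT = Q·ΣR = 2.84×10^6 × 6.123×10^-5 = 173.9 K
Heat flows inward, so T_out = T_in + ΔT = -156 + 173.9 = 17.9 °C

T_out = 17.9 °C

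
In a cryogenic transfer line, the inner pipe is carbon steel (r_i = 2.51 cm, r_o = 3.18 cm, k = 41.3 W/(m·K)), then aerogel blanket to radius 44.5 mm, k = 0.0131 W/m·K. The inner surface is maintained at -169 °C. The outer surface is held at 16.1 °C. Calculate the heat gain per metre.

Q' = 45.3 W/m

Treat each layer as a resistance in series:
  R'_carbon steel = ln(0.0318/0.0251)/(2πk) = 0.2366/(2π·41.3) = 9.118×10^-4 m·K/W
  R'_aerogel blanket = ln(0.0445/0.0318)/(2πk) = 0.3360/(2π·0.0131) = 4.082 m·K/W
ΣR = 9.118×10^-4 + 4.082 = 4.083 m·K/W
Q' = ΔT/ΣR = (-169 °C − 16.1 °C)/4.083 = -45.3 W/m
(Negative Q' ⇒ heat flows inward; heat gain = 45.3 W/m.)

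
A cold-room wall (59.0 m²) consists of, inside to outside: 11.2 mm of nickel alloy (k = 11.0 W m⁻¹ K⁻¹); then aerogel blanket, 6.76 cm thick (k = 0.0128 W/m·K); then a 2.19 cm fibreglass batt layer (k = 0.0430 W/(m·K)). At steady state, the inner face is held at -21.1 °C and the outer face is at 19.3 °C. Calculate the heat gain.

Q = 412 W

Treat each layer as a resistance in series:
  R_nickel alloy = L/(kA) = 0.0112/(11.0·59.0) = 1.726×10^-5 K/W
  R_aerogel blanket = L/(kA) = 0.0676/(0.0128·59.0) = 0.08951 K/W
  R_fibreglass batt = L/(kA) = 0.0219/(0.0430·59.0) = 0.008632 K/W
ΣR = 1.726×10^-5 + 0.08951 + 0.008632 = 0.09816 K/W
Q = ΔT/ΣR = (-21.1 °C − 19.3 °C)/0.09816 = -412 W
(Negative Q ⇒ heat flows inward; heat gain = 412 W.)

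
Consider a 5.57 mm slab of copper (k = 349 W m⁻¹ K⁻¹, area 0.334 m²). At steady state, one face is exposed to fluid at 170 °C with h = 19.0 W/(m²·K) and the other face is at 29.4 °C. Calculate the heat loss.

Q = 892 W

Treat each layer as a resistance in series:
  R_conv,in = 1/(hA) = 1/(19.0·0.334) = 0.1576 K/W
  R_copper = L/(kA) = 0.00557/(349·0.334) = 4.778×10^-5 K/W
ΣR = 0.1576 + 4.778×10^-5 = 0.1576 K/W
Q = ΔT/ΣR = (170 °C − 29.4 °C)/0.1576 = 892 W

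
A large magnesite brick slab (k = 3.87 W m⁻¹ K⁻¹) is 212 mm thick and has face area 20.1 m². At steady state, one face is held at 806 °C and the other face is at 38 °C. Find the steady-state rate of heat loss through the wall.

Q = 282 kW

Q = kA·ΔT/L = 3.87 × 20.1 × |806 °C − 38 °C| / 0.212 = 2.82×10^5 W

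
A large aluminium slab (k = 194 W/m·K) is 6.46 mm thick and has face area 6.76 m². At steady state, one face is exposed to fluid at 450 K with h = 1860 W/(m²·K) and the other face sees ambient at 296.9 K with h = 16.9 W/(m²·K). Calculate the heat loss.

Q = 17.3 kW

Resistance network (inner→outer):
  R_conv,in = 1/(hA) = 1/(1860·6.76) = 7.953×10^-5 K/W
  R_aluminium = L/(kA) = 0.00646/(194·6.76) = 4.926×10^-6 K/W
  R_conv,out = 1/(hA) = 1/(16.9·6.76) = 0.008753 K/W
ΣR = 7.953×10^-5 + 4.926×10^-6 + 0.008753 = 0.008837 K/W
Q = ΔT/ΣR = (450 K − 296.9 K)/0.008837 = 17300 W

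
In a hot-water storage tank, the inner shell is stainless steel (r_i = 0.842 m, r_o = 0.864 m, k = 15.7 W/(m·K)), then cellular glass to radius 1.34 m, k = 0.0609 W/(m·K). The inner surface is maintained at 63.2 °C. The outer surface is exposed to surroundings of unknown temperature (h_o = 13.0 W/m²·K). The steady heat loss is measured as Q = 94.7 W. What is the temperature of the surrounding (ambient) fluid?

Sum the resistances:
  R_stainless steel = (1/0.842 − 1/0.864)/(4πk) = 0.03024/(4π·15.7) = 1.533×10^-4 K/W
  R_cellular glass = (1/0.864 − 1/1.34)/(4πk) = 0.4111/(4π·0.0609) = 0.5372 K/W
  R_conv,out = 1/(4πr²h) = 1/(4π·1.34²·13.0) = 0.003409 K/W
ΣR = 0.5408 K/W
ΔT = Q·ΣR = 94.7 × 0.5408 = 51.21 K
Heat flows outward, so T_out = T_in − ΔT = 63.2 − 51.21 = 12.0 °C

T_out = 12.0 °C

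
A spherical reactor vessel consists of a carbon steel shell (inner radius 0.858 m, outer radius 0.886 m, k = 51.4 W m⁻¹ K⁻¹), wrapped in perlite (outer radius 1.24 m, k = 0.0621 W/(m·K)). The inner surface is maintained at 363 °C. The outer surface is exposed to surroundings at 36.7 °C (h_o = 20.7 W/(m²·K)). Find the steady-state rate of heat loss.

Q = 785 W

Series thermal resistances, inner to outer:
  R_carbon steel = (1/0.858 − 1/0.886)/(4πk) = 0.03683/(4π·51.4) = 5.702×10^-5 K/W
  R_perlite = (1/0.886 − 1/1.24)/(4πk) = 0.3222/(4π·0.0621) = 0.4129 K/W
  R_conv,out = 1/(4πr²h) = 1/(4π·1.24²·20.7) = 0.002500 K/W
ΣR = 5.702×10^-5 + 0.4129 + 0.002500 = 0.4155 K/W
Q = ΔT/ΣR = (363 °C − 36.7 °C)/0.4155 = 785 W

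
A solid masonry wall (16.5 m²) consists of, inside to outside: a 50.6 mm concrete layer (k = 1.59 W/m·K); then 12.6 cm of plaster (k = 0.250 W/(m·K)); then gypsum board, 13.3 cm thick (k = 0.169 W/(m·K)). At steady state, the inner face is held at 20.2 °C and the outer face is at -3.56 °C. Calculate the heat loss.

Q = 296 W

Resistance network (inner→outer):
  R_concrete = L/(kA) = 0.0506/(1.59·16.5) = 0.001929 K/W
  R_plaster = L/(kA) = 0.126/(0.250·16.5) = 0.03055 K/W
  R_gypsum board = L/(kA) = 0.133/(0.169·16.5) = 0.04770 K/W
ΣR = 0.001929 + 0.03055 + 0.04770 = 0.08018 K/W
Q = ΔT/ΣR = (20.2 °C − -3.56 °C)/0.08018 = 296 W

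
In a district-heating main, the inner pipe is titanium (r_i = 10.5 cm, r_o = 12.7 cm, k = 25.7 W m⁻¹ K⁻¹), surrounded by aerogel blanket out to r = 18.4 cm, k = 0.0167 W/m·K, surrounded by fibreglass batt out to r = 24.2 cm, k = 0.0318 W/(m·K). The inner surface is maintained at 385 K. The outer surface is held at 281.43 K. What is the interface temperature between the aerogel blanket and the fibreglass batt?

T = 310.4 K

Resistance network (inner→outer):
  R'_titanium = ln(0.127/0.105)/(2πk) = 0.1902/(2π·25.7) = 0.001178 m·K/W
  R'_aerogel blanket = ln(0.184/0.127)/(2πk) = 0.3707/(2π·0.0167) = 3.533 m·K/W
  R'_fibreglass batt = ln(0.242/0.184)/(2πk) = 0.2740/(2π·0.0318) = 1.371 m·K/W
ΣR = 0.001178 + 3.533 + 1.371 = 4.905 m·K/W
Q' = ΔT/ΣR = (385 K − 281.43 K)/4.905 = 21.12 W/m
From the inner boundary to the aerogel blanket/fibreglass batt interface, ΣR_partial = 3.534 m·K/W.
T_interface = T_in − Q'·ΣR_partial = 385 K − (21.12)(3.534) = 310.4 K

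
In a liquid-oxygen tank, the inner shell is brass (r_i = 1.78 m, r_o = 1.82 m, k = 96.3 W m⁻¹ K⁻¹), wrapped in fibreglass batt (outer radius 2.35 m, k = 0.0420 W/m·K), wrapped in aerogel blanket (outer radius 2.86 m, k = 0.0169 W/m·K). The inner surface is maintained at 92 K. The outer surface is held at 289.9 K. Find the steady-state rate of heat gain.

Q = 334 W

Treat each layer as a resistance in series:
  R_brass = (1/1.78 − 1/1.82)/(4πk) = 0.01235/(4π·96.3) = 1.020×10^-5 K/W
  R_fibreglass batt = (1/1.82 − 1/2.35)/(4πk) = 0.1239/(4π·0.0420) = 0.2348 K/W
  R_aerogel blanket = (1/2.35 − 1/2.86)/(4πk) = 0.07588/(4π·0.0169) = 0.3573 K/W
ΣR = 1.020×10^-5 + 0.2348 + 0.3573 = 0.5921 K/W
Q = ΔT/ΣR = (92 K − 289.9 K)/0.5921 = -334 W
(Negative Q ⇒ heat flows inward; heat gain = 334 W.)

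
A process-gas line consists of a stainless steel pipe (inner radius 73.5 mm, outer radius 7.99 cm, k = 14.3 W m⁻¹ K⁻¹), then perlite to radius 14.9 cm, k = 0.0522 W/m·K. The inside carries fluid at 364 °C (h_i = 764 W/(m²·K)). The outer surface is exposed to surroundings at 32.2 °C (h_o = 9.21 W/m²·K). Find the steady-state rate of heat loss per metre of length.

Q' = 164 W/m

Series thermal resistances, inner to outer:
  R'_conv,in = 1/(2πr h) = 1/(2π·0.0735·764) = 0.002834 m·K/W
  R'_stainless steel = ln(0.0799/0.0735)/(2πk) = 0.08349/(2π·14.3) = 9.292×10^-4 m·K/W
  R'_perlite = ln(0.149/0.0799)/(2πk) = 0.6232/(2π·0.0522) = 1.900 m·K/W
  R'_conv,out = 1/(2πr h) = 1/(2π·0.149·9.21) = 0.1160 m·K/W
ΣR = 0.002834 + 9.292×10^-4 + 1.900 + 0.1160 = 2.020 m·K/W
Q' = ΔT/ΣR = (364 °C − 32.2 °C)/2.020 = 164 W/m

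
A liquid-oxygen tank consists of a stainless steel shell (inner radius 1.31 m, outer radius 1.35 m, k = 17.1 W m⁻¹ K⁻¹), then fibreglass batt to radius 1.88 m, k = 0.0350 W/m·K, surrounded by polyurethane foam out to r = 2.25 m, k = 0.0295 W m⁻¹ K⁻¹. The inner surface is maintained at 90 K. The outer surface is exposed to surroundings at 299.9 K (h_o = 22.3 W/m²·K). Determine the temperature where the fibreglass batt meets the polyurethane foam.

Resistance network (inner→outer):
  R_stainless steel = (1/1.31 − 1/1.35)/(4πk) = 0.02262/(4π·17.1) = 1.053×10^-4 K/W
  R_fibreglass batt = (1/1.35 − 1/1.88)/(4πk) = 0.2088/(4π·0.0350) = 0.4748 K/W
  R_polyurethane foam = (1/1.88 − 1/2.25)/(4πk) = 0.08747/(4π·0.0295) = 0.2360 K/W
  R_conv,out = 1/(4πr²h) = 1/(4π·2.25²·22.3) = 7.049×10^-4 K/W
ΣR = 1.053×10^-4 + 0.4748 + 0.2360 + 7.049×10^-4 = 0.7116 K/W
Q = ΔT/ΣR = (90 K − 299.9 K)/0.7116 = -295.0 W
From the inner boundary to the fibreglass batt/polyurethane foam interface, ΣR_partial = 0.4749 K/W.
T_interface = T_in − Q·ΣR_partial = 90 K − (-295.0)(0.4749) = 230.1 K

T = 230.1 K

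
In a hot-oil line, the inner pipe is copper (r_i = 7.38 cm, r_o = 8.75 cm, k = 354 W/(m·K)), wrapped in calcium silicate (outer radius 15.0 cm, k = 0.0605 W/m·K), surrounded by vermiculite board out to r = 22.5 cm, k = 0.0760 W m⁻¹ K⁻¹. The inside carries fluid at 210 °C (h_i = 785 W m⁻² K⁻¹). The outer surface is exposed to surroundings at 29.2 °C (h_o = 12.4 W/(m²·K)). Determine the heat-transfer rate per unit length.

Series thermal resistances, inner to outer:
  R'_conv,in = 1/(2πr h) = 1/(2π·0.0738·785) = 0.002747 m·K/W
  R'_copper = ln(0.0875/0.0738)/(2πk) = 0.1703/(2π·354) = 7.656×10^-5 m·K/W
  R'_calcium silicate = ln(0.150/0.0875)/(2πk) = 0.5390/(2π·0.0605) = 1.418 m·K/W
  R'_vermiculite board = ln(0.225/0.150)/(2πk) = 0.4055/(2π·0.0760) = 0.8491 m·K/W
  R'_conv,out = 1/(2πr h) = 1/(2π·0.225·12.4) = 0.05704 m·K/W
ΣR = 0.002747 + 7.656×10^-5 + 1.418 + 0.8491 + 0.05704 = 2.327 m·K/W
Q' = ΔT/ΣR = (210 °C − 29.2 °C)/2.327 = 77.7 W/m

Q' = 77.7 W/m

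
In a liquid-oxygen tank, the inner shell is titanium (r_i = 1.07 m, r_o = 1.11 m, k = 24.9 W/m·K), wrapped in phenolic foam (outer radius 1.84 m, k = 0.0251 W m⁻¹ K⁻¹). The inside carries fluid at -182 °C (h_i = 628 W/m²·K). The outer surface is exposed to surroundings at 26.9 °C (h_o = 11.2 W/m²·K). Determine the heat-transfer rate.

Treat each layer as a resistance in series:
  R_conv,in = 1/(4πr²h) = 1/(4π·1.07²·628) = 1.107×10^-4 K/W
  R_titanium = (1/1.07 − 1/1.11)/(4πk) = 0.03368/(4π·24.9) = 1.076×10^-4 K/W
  R_phenolic foam = (1/1.11 − 1/1.84)/(4πk) = 0.3574/(4π·0.0251) = 1.133 K/W
  R_conv,out = 1/(4πr²h) = 1/(4π·1.84²·11.2) = 0.002099 K/W
ΣR = 1.107×10^-4 + 1.076×10^-4 + 1.133 + 0.002099 = 1.135 K/W
Q = ΔT/ΣR = (-182 °C − 26.9 °C)/1.135 = -184 W
(Negative Q ⇒ heat flows inward; heat gain = 184 W.)

Q = 184 W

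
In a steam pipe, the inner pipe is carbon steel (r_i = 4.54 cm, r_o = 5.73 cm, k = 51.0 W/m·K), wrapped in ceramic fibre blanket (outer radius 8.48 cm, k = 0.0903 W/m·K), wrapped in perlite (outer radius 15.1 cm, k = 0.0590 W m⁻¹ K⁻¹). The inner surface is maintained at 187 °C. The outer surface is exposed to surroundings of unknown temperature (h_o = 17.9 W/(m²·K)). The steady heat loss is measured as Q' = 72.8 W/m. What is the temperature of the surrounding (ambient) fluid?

Sum the resistances:
  R'_carbon steel = ln(0.0573/0.0454)/(2πk) = 0.2328/(2π·51.0) = 7.265×10^-4 m·K/W
  R'_ceramic fibre blanket = ln(0.0848/0.0573)/(2πk) = 0.3920/(2π·0.0903) = 0.6909 m·K/W
  R'_perlite = ln(0.151/0.0848)/(2πk) = 0.5770/(2π·0.0590) = 1.556 m·K/W
  R'_conv,out = 1/(2πr h) = 1/(2π·0.151·17.9) = 0.05888 m·K/W
ΣR = 2.307 m·K/W
ΔT = Q'·ΣR = 72.8 × 2.307 = 167.9 K
Heat flows outward, so T_out = T_in − ΔT = 187 − 167.9 = 19.1 °C

T_out = 19.1 °C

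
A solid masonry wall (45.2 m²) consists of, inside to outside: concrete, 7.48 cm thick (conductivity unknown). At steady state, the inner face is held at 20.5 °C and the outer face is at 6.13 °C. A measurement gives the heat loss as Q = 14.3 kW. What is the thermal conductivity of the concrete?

k = 1.65 W/m·K

ΣR = ΔT/Q = |20.5 − 6.13|/14300 = 0.001005 K/W
L/(kA) = 0.001005 ⇒ k = 0.0748/(0.001005·45.2) = 1.65 W/m·K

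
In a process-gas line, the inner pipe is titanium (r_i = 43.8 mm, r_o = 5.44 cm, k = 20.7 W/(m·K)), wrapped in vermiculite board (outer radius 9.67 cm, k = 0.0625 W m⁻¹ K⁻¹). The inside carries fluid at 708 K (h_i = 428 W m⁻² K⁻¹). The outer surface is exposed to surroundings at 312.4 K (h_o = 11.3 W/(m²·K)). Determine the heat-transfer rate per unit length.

Q' = 244 W/m

Series thermal resistances, inner to outer:
  R'_conv,in = 1/(2πr h) = 1/(2π·0.0438·428) = 0.008490 m·K/W
  R'_titanium = ln(0.0544/0.0438)/(2πk) = 0.2167/(2π·20.7) = 0.001666 m·K/W
  R'_vermiculite board = ln(0.0967/0.0544)/(2πk) = 0.5752/(2π·0.0625) = 1.465 m·K/W
  R'_conv,out = 1/(2πr h) = 1/(2π·0.0967·11.3) = 0.1457 m·K/W
ΣR = 0.008490 + 0.001666 + 1.465 + 0.1457 = 1.621 m·K/W
Q' = ΔT/ΣR = (708 K − 312.4 K)/1.621 = 244 W/m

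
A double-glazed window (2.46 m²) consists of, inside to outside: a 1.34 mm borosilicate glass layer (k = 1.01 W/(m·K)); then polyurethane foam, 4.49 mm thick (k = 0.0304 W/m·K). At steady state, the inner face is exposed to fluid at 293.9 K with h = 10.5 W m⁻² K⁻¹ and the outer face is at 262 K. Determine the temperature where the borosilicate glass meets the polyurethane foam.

Treat each layer as a resistance in series:
  R_conv,in = 1/(hA) = 1/(10.5·2.46) = 0.03871 K/W
  R_borosilicate glass = L/(kA) = 0.00134/(1.01·2.46) = 5.393×10^-4 K/W
  R_polyurethane foam = L/(kA) = 0.00449/(0.0304·2.46) = 0.06004 K/W
ΣR = 0.03871 + 5.393×10^-4 + 0.06004 = 0.09929 K/W
Q = ΔT/ΣR = (293.9 K − 262 K)/0.09929 = 321.3 W
From the inner boundary to the borosilicate glass/polyurethane foam interface, ΣR_partial = 0.03925 K/W.
T_interface = T_in − Q·ΣR_partial = 293.9 K − (321.3)(0.03925) = 281.29 K

T = 281.29 K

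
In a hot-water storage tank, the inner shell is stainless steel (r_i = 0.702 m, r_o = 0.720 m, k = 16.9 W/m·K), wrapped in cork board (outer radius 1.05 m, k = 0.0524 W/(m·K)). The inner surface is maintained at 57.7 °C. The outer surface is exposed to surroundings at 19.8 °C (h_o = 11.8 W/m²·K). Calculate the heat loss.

Q = 56.6 W

Series thermal resistances, inner to outer:
  R_stainless steel = (1/0.702 − 1/0.720)/(4πk) = 0.03561/(4π·16.9) = 1.677×10^-4 K/W
  R_cork board = (1/0.720 − 1/1.05)/(4πk) = 0.4365/(4π·0.0524) = 0.6629 K/W
  R_conv,out = 1/(4πr²h) = 1/(4π·1.05²·11.8) = 0.006117 K/W
ΣR = 1.677×10^-4 + 0.6629 + 0.006117 = 0.6692 K/W
Q = ΔT/ΣR = (57.7 °C − 19.8 °C)/0.6692 = 56.6 W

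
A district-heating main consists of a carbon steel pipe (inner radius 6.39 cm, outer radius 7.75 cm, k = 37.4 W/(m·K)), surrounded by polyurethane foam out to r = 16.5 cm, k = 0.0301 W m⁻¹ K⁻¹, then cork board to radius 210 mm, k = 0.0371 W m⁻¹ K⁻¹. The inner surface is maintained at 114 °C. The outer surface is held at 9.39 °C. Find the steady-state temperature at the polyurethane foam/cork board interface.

Resistance network (inner→outer):
  R'_carbon steel = ln(0.0775/0.0639)/(2πk) = 0.1930/(2π·37.4) = 8.211×10^-4 m·K/W
  R'_polyurethane foam = ln(0.165/0.0775)/(2πk) = 0.7557/(2π·0.0301) = 3.996 m·K/W
  R'_cork board = ln(0.210/0.165)/(2πk) = 0.2412/(2π·0.0371) = 1.035 m·K/W
ΣR = 8.211×10^-4 + 3.996 + 1.035 = 5.032 m·K/W
Q' = ΔT/ΣR = (114 °C − 9.39 °C)/5.032 = 20.79 W/m
From the inner boundary to the polyurethane foam/cork board interface, ΣR_partial = 3.997 m·K/W.
T_interface = T_in − Q'·ΣR_partial = 114 °C − (20.79)(3.997) = 30.9 °C

T = 30.9 °C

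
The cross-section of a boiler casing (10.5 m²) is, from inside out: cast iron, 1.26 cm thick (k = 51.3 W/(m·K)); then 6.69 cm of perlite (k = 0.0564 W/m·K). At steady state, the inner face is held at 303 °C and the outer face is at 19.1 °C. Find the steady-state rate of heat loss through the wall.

Q = 2.51 kW

Resistance network (inner→outer):
  R_cast iron = L/(kA) = 0.0126/(51.3·10.5) = 2.339×10^-5 K/W
  R_perlite = L/(kA) = 0.0669/(0.0564·10.5) = 0.1130 K/W
ΣR = 2.339×10^-5 + 0.1130 = 0.1130 K/W
Q = ΔT/ΣR = (303 °C − 19.1 °C)/0.1130 = 2510 W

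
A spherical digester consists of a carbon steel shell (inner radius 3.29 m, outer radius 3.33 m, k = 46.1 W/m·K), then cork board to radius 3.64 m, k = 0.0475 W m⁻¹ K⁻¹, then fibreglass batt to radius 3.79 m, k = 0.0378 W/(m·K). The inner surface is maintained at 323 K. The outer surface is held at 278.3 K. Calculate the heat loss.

Q = 680 W

Series thermal resistances, inner to outer:
  R_carbon steel = (1/3.29 − 1/3.33)/(4πk) = 0.003651/(4π·46.1) = 6.302×10^-6 K/W
  R_cork board = (1/3.33 − 1/3.64)/(4πk) = 0.02558/(4π·0.0475) = 0.04285 K/W
  R_fibreglass batt = (1/3.64 − 1/3.79)/(4πk) = 0.01087/(4π·0.0378) = 0.02289 K/W
ΣR = 6.302×10^-6 + 0.04285 + 0.02289 = 0.06575 K/W
Q = ΔT/ΣR = (323 K − 278.3 K)/0.06575 = 680 W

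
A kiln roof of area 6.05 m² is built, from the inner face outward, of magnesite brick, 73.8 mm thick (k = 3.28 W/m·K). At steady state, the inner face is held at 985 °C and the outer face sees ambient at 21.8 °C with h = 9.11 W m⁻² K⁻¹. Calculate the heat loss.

Q = 44.1 kW

Resistance network (inner→outer):
  R_magnesite brick = L/(kA) = 0.0738/(3.28·6.05) = 0.003719 K/W
  R_conv,out = 1/(hA) = 1/(9.11·6.05) = 0.01814 K/W
ΣR = 0.003719 + 0.01814 = 0.02186 K/W
Q = ΔT/ΣR = (985 °C − 21.8 °C)/0.02186 = 44100 W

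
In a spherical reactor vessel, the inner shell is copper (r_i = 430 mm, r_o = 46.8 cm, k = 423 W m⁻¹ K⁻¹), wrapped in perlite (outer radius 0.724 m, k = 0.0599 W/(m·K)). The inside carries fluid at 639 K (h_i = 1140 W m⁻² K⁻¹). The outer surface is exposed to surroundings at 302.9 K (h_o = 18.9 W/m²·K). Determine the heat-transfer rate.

Series thermal resistances, inner to outer:
  R_conv,in = 1/(4πr²h) = 1/(4π·0.430²·1140) = 3.775×10^-4 K/W
  R_copper = (1/0.430 − 1/0.468)/(4πk) = 0.1888/(4π·423) = 3.552×10^-5 K/W
  R_perlite = (1/0.468 − 1/0.724)/(4πk) = 0.7555/(4π·0.0599) = 1.004 K/W
  R_conv,out = 1/(4πr²h) = 1/(4π·0.724²·18.9) = 0.008033 K/W
ΣR = 3.775×10^-4 + 3.552×10^-5 + 1.004 + 0.008033 = 1.012 K/W
Q = ΔT/ΣR = (639 K − 302.9 K)/1.012 = 332 W

Q = 332 W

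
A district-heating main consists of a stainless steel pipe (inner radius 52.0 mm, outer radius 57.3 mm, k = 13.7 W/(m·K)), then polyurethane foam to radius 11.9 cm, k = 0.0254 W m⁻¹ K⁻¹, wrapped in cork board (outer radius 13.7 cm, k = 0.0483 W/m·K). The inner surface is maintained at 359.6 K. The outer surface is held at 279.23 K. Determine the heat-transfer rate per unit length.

Q' = 15.9 W/m

Resistance network (inner→outer):
  R'_stainless steel = ln(0.0573/0.0520)/(2πk) = 0.09706/(2π·13.7) = 0.001128 m·K/W
  R'_polyurethane foam = ln(0.119/0.0573)/(2πk) = 0.7308/(2π·0.0254) = 4.579 m·K/W
  R'_cork board = ln(0.137/0.119)/(2πk) = 0.1409/(2π·0.0483) = 0.4641 m·K/W
ΣR = 0.001128 + 4.579 + 0.4641 = 5.044 m·K/W
Q' = ΔT/ΣR = (359.6 K − 279.23 K)/5.044 = 15.9 W/m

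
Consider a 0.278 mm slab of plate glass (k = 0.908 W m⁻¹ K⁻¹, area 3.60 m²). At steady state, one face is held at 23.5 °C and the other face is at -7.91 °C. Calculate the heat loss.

Q = 369 kW

Q = kA·ΔT/L = 0.908 × 3.60 × |23.5 °C − -7.91 °C| / 2.78×10^-4 = 3.69×10^5 W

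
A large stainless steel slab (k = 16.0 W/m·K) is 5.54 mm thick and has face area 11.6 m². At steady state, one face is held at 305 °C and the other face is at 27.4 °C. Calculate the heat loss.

Q = kA·ΔT/L = 16.0 × 11.6 × |305 °C − 27.4 °C| / 0.00554 = 9.30×10^6 W

Q = 9300 kW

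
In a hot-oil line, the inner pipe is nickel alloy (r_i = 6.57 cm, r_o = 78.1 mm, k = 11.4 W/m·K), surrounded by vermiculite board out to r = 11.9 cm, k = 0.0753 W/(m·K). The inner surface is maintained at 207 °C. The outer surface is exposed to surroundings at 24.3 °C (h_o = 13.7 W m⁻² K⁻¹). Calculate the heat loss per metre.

Treat each layer as a resistance in series:
  R'_nickel alloy = ln(0.0781/0.0657)/(2πk) = 0.1729/(2π·11.4) = 0.002414 m·K/W
  R'_vermiculite board = ln(0.119/0.0781)/(2πk) = 0.4211/(2π·0.0753) = 0.8901 m·K/W
  R'_conv,out = 1/(2πr h) = 1/(2π·0.119·13.7) = 0.09762 m·K/W
ΣR = 0.002414 + 0.8901 + 0.09762 = 0.9901 m·K/W
Q' = ΔT/ΣR = (207 °C − 24.3 °C)/0.9901 = 185 W/m

Q' = 185 W/m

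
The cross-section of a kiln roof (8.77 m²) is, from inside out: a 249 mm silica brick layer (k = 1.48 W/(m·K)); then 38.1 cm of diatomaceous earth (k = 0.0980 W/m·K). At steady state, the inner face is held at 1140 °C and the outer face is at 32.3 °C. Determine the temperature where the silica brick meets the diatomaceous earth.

Resistance network (inner→outer):
  R_silica brick = L/(kA) = 0.249/(1.48·8.77) = 0.01918 K/W
  R_diatomaceous earth = L/(kA) = 0.381/(0.0980·8.77) = 0.4433 K/W
ΣR = 0.01918 + 0.4433 = 0.4625 K/W
Q = ΔT/ΣR = (1140 °C − 32.3 °C)/0.4625 = 2395 W
From the inner boundary to the silica brick/diatomaceous earth interface, ΣR_partial = 0.01918 K/W.
T_interface = T_in − Q·ΣR_partial = 1140 °C − (2395)(0.01918) = 1094 °C

T = 1094 °C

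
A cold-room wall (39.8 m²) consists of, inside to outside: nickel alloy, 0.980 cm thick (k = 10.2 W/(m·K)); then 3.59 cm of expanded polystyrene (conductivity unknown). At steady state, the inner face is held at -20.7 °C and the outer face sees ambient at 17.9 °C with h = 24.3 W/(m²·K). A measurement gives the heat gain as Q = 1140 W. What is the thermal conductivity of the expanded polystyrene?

k = 0.0275 W/m·K

ΣR = ΔT/Q = |-20.7 − 17.9|/1140 = 0.03386 K/W
Known resistances:
  R_nickel alloy = L/(kA) = 0.00980/(10.2·39.8) = 2.414×10^-5 K/W
  R_conv,out = 1/(hA) = 1/(24.3·39.8) = 0.001034 K/W
R_expanded polystyrene = ΣR − ΣR_known = 0.03386 − 0.001058 = 0.03280 K/W
L/(kA) = 0.03280 ⇒ k = 0.0359/(0.03280·39.8) = 0.0275 W/m·K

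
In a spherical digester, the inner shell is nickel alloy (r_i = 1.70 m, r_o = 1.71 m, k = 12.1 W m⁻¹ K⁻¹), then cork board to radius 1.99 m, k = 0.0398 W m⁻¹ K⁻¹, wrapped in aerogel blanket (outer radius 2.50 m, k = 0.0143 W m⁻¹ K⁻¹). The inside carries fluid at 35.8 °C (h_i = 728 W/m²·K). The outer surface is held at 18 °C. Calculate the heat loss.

Treat each layer as a resistance in series:
  R_conv,in = 1/(4πr²h) = 1/(4π·1.70²·728) = 3.782×10^-5 K/W
  R_nickel alloy = (1/1.70 − 1/1.71)/(4πk) = 0.003440/(4π·12.1) = 2.262×10^-5 K/W
  R_cork board = (1/1.71 − 1/1.99)/(4πk) = 0.08228/(4π·0.0398) = 0.1645 K/W
  R_aerogel blanket = (1/1.99 − 1/2.50)/(4πk) = 0.1025/(4π·0.0143) = 0.5705 K/W
ΣR = 3.782×10^-5 + 2.262×10^-5 + 0.1645 + 0.5705 = 0.7351 K/W
Q = ΔT/ΣR = (35.8 °C − 18 °C)/0.7351 = 24.2 W

Q = 24.2 W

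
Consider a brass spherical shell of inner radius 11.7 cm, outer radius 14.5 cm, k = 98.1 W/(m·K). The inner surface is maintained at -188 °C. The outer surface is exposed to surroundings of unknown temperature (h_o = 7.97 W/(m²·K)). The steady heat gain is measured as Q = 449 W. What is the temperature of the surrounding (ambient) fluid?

T_out = 25.8 °C

Sum the resistances:
  R_brass = (1/0.117 − 1/0.145)/(4πk) = 1.650/(4π·98.1) = 0.001339 K/W
  R_conv,out = 1/(4πr²h) = 1/(4π·0.145²·7.97) = 0.4749 K/W
ΣR = 0.4762 K/W
ΔT = Q·ΣR = 449 × 0.4762 = 213.8 K
Heat flows inward, so T_out = T_in + ΔT = -188 + 213.8 = 25.8 °C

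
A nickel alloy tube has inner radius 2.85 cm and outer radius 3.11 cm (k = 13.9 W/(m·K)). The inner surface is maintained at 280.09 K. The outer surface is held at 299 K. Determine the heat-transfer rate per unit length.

Q' = 2πk·ΔT/ln(r₂/r₁) = 2π × 13.9 × 18.91 / ln(0.0311/0.0285) = 18900 W/m

Q' = 18900 W/m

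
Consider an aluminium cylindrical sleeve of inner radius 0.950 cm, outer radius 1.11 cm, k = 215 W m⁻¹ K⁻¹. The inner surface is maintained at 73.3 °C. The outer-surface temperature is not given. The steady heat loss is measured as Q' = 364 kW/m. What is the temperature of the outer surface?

Series resistances:
  R'_aluminium = ln(0.0111/0.00950)/(2πk) = 0.1557/(2π·215) = 1.152×10^-4 m·K/W
ΣR = 1.152×10^-4 m·K/W
ΔT = Q'·ΣR = 3.64×10^5 × 1.152×10^-4 = 41.93 K
Heat flows outward, so T_out = T_in − ΔT = 73.3 − 41.93 = 31.4 °C

T_out = 31.4 °C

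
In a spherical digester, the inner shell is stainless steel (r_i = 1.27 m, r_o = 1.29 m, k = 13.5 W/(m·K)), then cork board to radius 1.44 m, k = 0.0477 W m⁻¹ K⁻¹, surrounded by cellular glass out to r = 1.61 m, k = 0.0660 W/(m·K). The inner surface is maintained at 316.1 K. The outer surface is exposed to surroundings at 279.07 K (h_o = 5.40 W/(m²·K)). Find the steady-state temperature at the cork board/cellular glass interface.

Series thermal resistances, inner to outer:
  R_stainless steel = (1/1.27 − 1/1.29)/(4πk) = 0.01221/(4π·13.5) = 7.196×10^-5 K/W
  R_cork board = (1/1.29 − 1/1.44)/(4πk) = 0.08075/(4π·0.0477) = 0.1347 K/W
  R_cellular glass = (1/1.44 − 1/1.61)/(4πk) = 0.07333/(4π·0.0660) = 0.08841 K/W
  R_conv,out = 1/(4πr²h) = 1/(4π·1.61²·5.40) = 0.005685 K/W
ΣR = 7.196×10^-5 + 0.1347 + 0.08841 + 0.005685 = 0.2289 K/W
Q = ΔT/ΣR = (316.1 K − 279.07 K)/0.2289 = 161.8 W
From the inner boundary to the cork board/cellular glass interface, ΣR_partial = 0.1348 K/W.
T_interface = T_in − Q·ΣR_partial = 316.1 K − (161.8)(0.1348) = 294.3 K

T = 294.3 K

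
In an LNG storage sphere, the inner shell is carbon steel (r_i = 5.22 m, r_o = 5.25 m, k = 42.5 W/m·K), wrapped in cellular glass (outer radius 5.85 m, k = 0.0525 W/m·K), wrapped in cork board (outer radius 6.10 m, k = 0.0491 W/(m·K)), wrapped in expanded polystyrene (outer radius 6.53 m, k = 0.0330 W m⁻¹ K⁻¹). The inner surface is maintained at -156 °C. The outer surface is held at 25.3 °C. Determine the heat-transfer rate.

Q = 2.71 kW

Resistance network (inner→outer):
  R_carbon steel = (1/5.22 − 1/5.25)/(4πk) = 0.001095/(4π·42.5) = 2.050×10^-6 K/W
  R_cellular glass = (1/5.25 − 1/5.85)/(4πk) = 0.01954/(4π·0.0525) = 0.02961 K/W
  R_cork board = (1/5.85 − 1/6.10)/(4πk) = 0.007006/(4π·0.0491) = 0.01135 K/W
  R_expanded polystyrene = (1/6.10 − 1/6.53)/(4πk) = 0.01080/(4π·0.0330) = 0.02603 K/W
ΣR = 2.050×10^-6 + 0.02961 + 0.01135 + 0.02603 = 0.06699 K/W
Q = ΔT/ΣR = (-156 °C − 25.3 °C)/0.06699 = -2710 W
(Negative Q ⇒ heat flows inward; heat gain = 2710 W.)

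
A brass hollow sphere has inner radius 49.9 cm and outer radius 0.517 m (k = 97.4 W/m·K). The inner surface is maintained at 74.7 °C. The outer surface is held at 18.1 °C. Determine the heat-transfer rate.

Q = 4πk·ΔT/(1/r₁ − 1/r₂) = 4π × 97.4 × 56.6 / (1/0.499 − 1/0.517) = 9.93×10^5 W

Q = 993 kW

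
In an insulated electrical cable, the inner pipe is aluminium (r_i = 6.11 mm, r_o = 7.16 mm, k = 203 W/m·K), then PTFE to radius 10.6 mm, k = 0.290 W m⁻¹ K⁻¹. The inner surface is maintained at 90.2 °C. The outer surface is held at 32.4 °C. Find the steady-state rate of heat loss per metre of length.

Series thermal resistances, inner to outer:
  R'_aluminium = ln(0.00716/0.00611)/(2πk) = 0.1586/(2π·203) = 1.243×10^-4 m·K/W
  R'_PTFE = ln(0.0106/0.00716)/(2πk) = 0.3923/(2π·0.290) = 0.2153 m·K/W
ΣR = 1.243×10^-4 + 0.2153 = 0.2154 m·K/W
Q' = ΔT/ΣR = (90.2 °C − 32.4 °C)/0.2154 = 268 W/m

Q' = 268 W/m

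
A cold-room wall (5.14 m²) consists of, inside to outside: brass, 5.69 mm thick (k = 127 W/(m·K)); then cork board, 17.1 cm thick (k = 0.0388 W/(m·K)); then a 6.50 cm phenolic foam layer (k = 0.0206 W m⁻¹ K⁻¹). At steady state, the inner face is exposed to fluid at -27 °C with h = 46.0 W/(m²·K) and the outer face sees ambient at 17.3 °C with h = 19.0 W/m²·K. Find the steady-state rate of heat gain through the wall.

Q = 29.8 W

Resistance network (inner→outer):
  R_conv,in = 1/(hA) = 1/(46.0·5.14) = 0.004229 K/W
  R_brass = L/(kA) = 0.00569/(127·5.14) = 8.717×10^-6 K/W
  R_cork board = L/(kA) = 0.171/(0.0388·5.14) = 0.8574 K/W
  R_phenolic foam = L/(kA) = 0.0650/(0.0206·5.14) = 0.6139 K/W
  R_conv,out = 1/(hA) = 1/(19.0·5.14) = 0.01024 K/W
ΣR = 0.004229 + 8.717×10^-6 + 0.8574 + 0.6139 + 0.01024 = 1.486 K/W
Q = ΔT/ΣR = (-27 °C − 17.3 °C)/1.486 = -29.8 W
(Negative Q ⇒ heat flows inward; heat gain = 29.8 W.)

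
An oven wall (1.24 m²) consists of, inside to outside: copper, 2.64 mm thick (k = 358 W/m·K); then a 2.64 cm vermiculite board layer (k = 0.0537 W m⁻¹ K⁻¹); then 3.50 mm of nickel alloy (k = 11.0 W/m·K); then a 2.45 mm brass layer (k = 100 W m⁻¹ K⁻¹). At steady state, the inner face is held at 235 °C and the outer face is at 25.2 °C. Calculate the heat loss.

Series thermal resistances, inner to outer:
  R_copper = L/(kA) = 0.00264/(358·1.24) = 5.947×10^-6 K/W
  R_vermiculite board = L/(kA) = 0.0264/(0.0537·1.24) = 0.3965 K/W
  R_nickel alloy = L/(kA) = 0.00350/(11.0·1.24) = 2.566×10^-4 K/W
  R_brass = L/(kA) = 0.00245/(100·1.24) = 1.976×10^-5 K/W
ΣR = 5.947×10^-6 + 0.3965 + 2.566×10^-4 + 1.976×10^-5 = 0.3968 K/W
Q = ΔT/ΣR = (235 °C − 25.2 °C)/0.3968 = 529 W

Q = 529 W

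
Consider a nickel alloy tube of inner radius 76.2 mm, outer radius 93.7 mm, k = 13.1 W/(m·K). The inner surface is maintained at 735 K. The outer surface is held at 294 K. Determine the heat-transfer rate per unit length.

Q' = 2πk·ΔT/ln(r₂/r₁) = 2π × 13.1 × 441 / ln(0.0937/0.0762) = 1.76×10^5 W/m

Q' = 1.76×10^5 W/m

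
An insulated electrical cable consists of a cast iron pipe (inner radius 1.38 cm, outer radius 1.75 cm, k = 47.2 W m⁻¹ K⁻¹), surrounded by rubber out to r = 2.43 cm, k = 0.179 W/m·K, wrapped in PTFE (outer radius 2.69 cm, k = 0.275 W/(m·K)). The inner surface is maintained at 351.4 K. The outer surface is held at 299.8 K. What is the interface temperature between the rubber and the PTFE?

Treat each layer as a resistance in series:
  R'_cast iron = ln(0.0175/0.0138)/(2πk) = 0.2375/(2π·47.2) = 8.009×10^-4 m·K/W
  R'_rubber = ln(0.0243/0.0175)/(2πk) = 0.3283/(2π·0.179) = 0.2919 m·K/W
  R'_PTFE = ln(0.0269/0.0243)/(2πk) = 0.1016/(2π·0.275) = 0.05883 m·K/W
ΣR = 8.009×10^-4 + 0.2919 + 0.05883 = 0.3515 m·K/W
Q' = ΔT/ΣR = (351.4 K − 299.8 K)/0.3515 = 146.8 W/m
From the inner boundary to the rubber/PTFE interface, ΣR_partial = 0.2927 m·K/W.
T_interface = T_in − Q'·ΣR_partial = 351.4 K − (146.8)(0.2927) = 308.4 K

T = 308.4 K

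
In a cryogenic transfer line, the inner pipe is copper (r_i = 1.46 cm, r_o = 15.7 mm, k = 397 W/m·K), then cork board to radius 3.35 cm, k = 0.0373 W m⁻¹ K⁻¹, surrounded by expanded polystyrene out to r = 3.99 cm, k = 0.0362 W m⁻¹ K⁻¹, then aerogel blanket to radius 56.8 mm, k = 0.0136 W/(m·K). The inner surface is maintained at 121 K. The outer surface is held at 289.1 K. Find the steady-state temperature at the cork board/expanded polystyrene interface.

Series thermal resistances, inner to outer:
  R'_copper = ln(0.0157/0.0146)/(2πk) = 0.07264/(2π·397) = 2.912×10^-5 m·K/W
  R'_cork board = ln(0.0335/0.0157)/(2πk) = 0.7579/(2π·0.0373) = 3.234 m·K/W
  R'_expanded polystyrene = ln(0.0399/0.0335)/(2πk) = 0.1748/(2π·0.0362) = 0.7687 m·K/W
  R'_aerogel blanket = ln(0.0568/0.0399)/(2πk) = 0.3532/(2π·0.0136) = 4.133 m·K/W
ΣR = 2.912×10^-5 + 3.234 + 0.7687 + 4.133 = 8.136 m·K/W
Q' = ΔT/ΣR = (121 K − 289.1 K)/8.136 = -20.66 W/m
From the inner boundary to the cork board/expanded polystyrene interface, ΣR_partial = 3.234 m·K/W.
T_interface = T_in − Q'·ΣR_partial = 121 K − (-20.66)(3.234) = 187.8 K

T = 187.8 K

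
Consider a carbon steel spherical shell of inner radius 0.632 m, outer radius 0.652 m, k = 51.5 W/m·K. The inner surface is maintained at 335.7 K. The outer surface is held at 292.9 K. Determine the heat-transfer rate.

Q = 4πk·ΔT/(1/r₁ − 1/r₂) = 4π × 51.5 × 42.8 / (1/0.632 − 1/0.652) = 5.71×10^5 W

Q = 5.71×10^5 W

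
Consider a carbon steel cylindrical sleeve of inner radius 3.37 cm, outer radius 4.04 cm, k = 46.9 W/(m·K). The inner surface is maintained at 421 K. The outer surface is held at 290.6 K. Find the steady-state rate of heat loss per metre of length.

Q' = 212 kW/m

Q' = 2πk·ΔT/ln(r₂/r₁) = 2π × 46.9 × 130.4 / ln(0.0404/0.0337) = 2.12×10^5 W/m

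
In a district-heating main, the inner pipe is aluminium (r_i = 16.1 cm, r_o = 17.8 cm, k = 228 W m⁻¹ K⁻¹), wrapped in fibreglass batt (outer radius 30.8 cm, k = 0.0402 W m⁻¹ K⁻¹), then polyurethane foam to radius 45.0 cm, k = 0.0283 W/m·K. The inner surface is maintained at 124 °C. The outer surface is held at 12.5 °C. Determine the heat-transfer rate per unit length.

Q' = 25.9 W/m

Resistance network (inner→outer):
  R'_aluminium = ln(0.178/0.161)/(2πk) = 0.1004/(2π·228) = 7.007×10^-5 m·K/W
  R'_fibreglass batt = ln(0.308/0.178)/(2πk) = 0.5483/(2π·0.0402) = 2.171 m·K/W
  R'_polyurethane foam = ln(0.450/0.308)/(2πk) = 0.3791/(2π·0.0283) = 2.132 m·K/W
ΣR = 7.007×10^-5 + 2.171 + 2.132 = 4.303 m·K/W
Q' = ΔT/ΣR = (124 °C − 12.5 °C)/4.303 = 25.9 W/m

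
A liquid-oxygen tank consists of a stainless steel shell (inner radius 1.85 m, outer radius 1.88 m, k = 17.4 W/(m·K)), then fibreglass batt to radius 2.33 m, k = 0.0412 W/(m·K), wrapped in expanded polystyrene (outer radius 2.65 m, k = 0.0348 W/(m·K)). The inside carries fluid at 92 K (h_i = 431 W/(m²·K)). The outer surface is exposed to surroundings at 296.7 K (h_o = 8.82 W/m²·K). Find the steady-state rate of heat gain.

Resistance network (inner→outer):
  R_conv,in = 1/(4πr²h) = 1/(4π·1.85²·431) = 5.395×10^-5 K/W
  R_stainless steel = (1/1.85 − 1/1.88)/(4πk) = 0.008626/(4π·17.4) = 3.945×10^-5 K/W
  R_fibreglass batt = (1/1.88 − 1/2.33)/(4πk) = 0.1027/(4π·0.0412) = 0.1984 K/W
  R_expanded polystyrene = (1/2.33 − 1/2.65)/(4πk) = 0.05183/(4π·0.0348) = 0.1185 K/W
  R_conv,out = 1/(4πr²h) = 1/(4π·2.65²·8.82) = 0.001285 K/W
ΣR = 5.395×10^-5 + 3.945×10^-5 + 0.1984 + 0.1185 + 0.001285 = 0.3183 K/W
Q = ΔT/ΣR = (92 K − 296.7 K)/0.3183 = -643 W
(Negative Q ⇒ heat flows inward; heat gain = 643 W.)

Q = 643 W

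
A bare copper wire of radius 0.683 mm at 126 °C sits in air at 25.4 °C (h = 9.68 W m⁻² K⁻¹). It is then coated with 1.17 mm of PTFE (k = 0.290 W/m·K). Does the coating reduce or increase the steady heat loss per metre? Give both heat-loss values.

increases: 4.18 → 10.7 W/m

Critical radius for a cylinder: r_cr = k/h = 0.0300 m = 3.00 cm.
Outer radius after coating: r₂ = 6.83×10^-4 + 0.00117 = 0.001853 m.
Since r₁ < r_cr and r₂ ≤ r_cr, the coating moves toward the maximum at r_cr — heat loss rises.
Bare: R = 1/(2πr₁h) = 24.07 m·K/W; Q = 100.6/24.07 = 4.18 W/m.
Coated: R = R_cond + R_conv = 9.421 m·K/W; Q = 100.6/9.421 = 10.7 W/m.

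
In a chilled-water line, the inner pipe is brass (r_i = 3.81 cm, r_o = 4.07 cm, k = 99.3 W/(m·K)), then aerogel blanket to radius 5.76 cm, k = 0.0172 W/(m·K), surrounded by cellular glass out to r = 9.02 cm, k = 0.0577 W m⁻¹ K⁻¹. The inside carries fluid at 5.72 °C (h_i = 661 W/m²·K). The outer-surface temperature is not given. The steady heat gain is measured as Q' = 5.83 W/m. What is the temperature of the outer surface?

T_out = 31.7 °C

Series resistances:
  R'_conv,in = 1/(2πr h) = 1/(2π·0.0381·661) = 0.006320 m·K/W
  R'_brass = ln(0.0407/0.0381)/(2πk) = 0.06601/(2π·99.3) = 1.058×10^-4 m·K/W
  R'_aerogel blanket = ln(0.0576/0.0407)/(2πk) = 0.3473/(2π·0.0172) = 3.214 m·K/W
  R'_cellular glass = ln(0.0902/0.0576)/(2πk) = 0.4485/(2π·0.0577) = 1.237 m·K/W
ΣR = 4.457 m·K/W
ΔT = Q'·ΣR = 5.83 × 4.457 = 25.98 K
Heat flows inward, so T_out = T_in + ΔT = 5.72 + 25.98 = 31.7 °C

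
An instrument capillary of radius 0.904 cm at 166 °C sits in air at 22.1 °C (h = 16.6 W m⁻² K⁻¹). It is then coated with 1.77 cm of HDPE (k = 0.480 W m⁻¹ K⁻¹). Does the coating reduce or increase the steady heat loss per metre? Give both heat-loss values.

Critical radius for a cylinder: r_cr = k/h = 0.0289 m = 2.89 cm.
Outer radius after coating: r₂ = 0.00904 + 0.0177 = 0.02674 m.
Since r₁ < r_cr and r₂ ≤ r_cr, the coating moves toward the maximum at r_cr — heat loss rises.
Bare: R = 1/(2πr₁h) = 1.061 m·K/W; Q = 143.9/1.061 = 136 W/m.
Coated: R = R_cond + R_conv = 0.7181 m·K/W; Q = 143.9/0.7181 = 200 W/m.

increases: 136 → 200 W/m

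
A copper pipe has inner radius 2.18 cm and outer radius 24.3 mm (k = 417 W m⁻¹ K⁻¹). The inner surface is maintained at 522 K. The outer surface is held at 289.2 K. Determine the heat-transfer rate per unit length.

Q' = 5620 kW/m

Q' = 2πk·ΔT/ln(r₂/r₁) = 2π × 417 × 232.8 / ln(0.0243/0.0218) = 5.62×10^6 W/m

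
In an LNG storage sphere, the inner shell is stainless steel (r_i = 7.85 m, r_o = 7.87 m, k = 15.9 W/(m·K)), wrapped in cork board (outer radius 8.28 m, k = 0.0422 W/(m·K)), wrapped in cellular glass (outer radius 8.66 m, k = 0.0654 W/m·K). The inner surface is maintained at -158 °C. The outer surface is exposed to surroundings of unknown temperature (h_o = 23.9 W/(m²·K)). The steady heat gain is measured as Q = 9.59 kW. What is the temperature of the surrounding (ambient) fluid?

Sum the resistances:
  R_stainless steel = (1/7.85 − 1/7.87)/(4πk) = 3.237×10^-4/(4π·15.9) = 1.620×10^-6 K/W
  R_cork board = (1/7.87 − 1/8.28)/(4πk) = 0.006292/(4π·0.0422) = 0.01186 K/W
  R_cellular glass = (1/8.28 − 1/8.66)/(4πk) = 0.005300/(4π·0.0654) = 0.006448 K/W
  R_conv,out = 1/(4πr²h) = 1/(4π·8.66²·23.9) = 4.440×10^-5 K/W
ΣR = 0.01836 K/W
ΔT = Q·ΣR = 9590 × 0.01836 = 176.1 K
Heat flows inward, so T_out = T_in + ΔT = -158 + 176.1 = 18.1 °C

T_out = 18.1 °C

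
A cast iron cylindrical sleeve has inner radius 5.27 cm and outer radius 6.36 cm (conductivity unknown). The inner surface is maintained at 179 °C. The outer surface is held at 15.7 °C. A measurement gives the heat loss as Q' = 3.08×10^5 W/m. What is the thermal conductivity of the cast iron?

k = 56.4 W/m·K

ΣR = ΔT/Q' = |179 − 15.7|/3.08×10^5 = 5.302×10^-4 m·K/W
ln(r₂/r₁)/(2πk) = 5.302×10^-4 ⇒ k = 0.1880/(2π·5.302×10^-4) = 56.4 W/m·K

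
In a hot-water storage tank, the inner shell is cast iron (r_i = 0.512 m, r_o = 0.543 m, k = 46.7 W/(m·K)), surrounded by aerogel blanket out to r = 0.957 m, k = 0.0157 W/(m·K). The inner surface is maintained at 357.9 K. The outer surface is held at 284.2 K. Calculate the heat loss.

Treat each layer as a resistance in series:
  R_cast iron = (1/0.512 − 1/0.543)/(4πk) = 0.1115/(4π·46.7) = 1.900×10^-4 K/W
  R_aerogel blanket = (1/0.543 − 1/0.957)/(4πk) = 0.7967/(4π·0.0157) = 4.038 K/W
ΣR = 1.900×10^-4 + 4.038 = 4.038 K/W
Q = ΔT/ΣR = (357.9 K − 284.2 K)/4.038 = 18.3 W

Q = 18.3 W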